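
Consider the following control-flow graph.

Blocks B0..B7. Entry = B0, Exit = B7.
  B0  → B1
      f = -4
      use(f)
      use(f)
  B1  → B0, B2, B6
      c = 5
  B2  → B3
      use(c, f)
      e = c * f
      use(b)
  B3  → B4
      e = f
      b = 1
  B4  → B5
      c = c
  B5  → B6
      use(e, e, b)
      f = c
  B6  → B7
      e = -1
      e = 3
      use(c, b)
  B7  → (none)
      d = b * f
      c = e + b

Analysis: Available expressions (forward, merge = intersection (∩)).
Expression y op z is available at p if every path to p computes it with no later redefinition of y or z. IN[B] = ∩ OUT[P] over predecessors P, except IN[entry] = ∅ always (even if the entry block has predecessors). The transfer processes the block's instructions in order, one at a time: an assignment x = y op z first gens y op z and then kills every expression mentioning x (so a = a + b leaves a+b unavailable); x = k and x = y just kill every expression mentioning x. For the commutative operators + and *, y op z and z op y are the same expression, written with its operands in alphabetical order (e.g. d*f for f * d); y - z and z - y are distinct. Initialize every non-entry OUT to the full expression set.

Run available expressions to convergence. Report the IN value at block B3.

Answer: {c*f}

Derivation:
Per-block solution:
  B0: | IN={} | OUT={}
  B1: | IN={} | OUT={}
  B2: | IN={} | OUT={c*f}
  B3: | IN={c*f} | OUT={c*f}
  B4: | IN={c*f} | OUT={}
  B5: | IN={} | OUT={}
  B6: | IN={} | OUT={}
  B7: | IN={} | OUT={b*f, b+e}

Merge at B3: IN[B3] = OUT[B2] = {c*f}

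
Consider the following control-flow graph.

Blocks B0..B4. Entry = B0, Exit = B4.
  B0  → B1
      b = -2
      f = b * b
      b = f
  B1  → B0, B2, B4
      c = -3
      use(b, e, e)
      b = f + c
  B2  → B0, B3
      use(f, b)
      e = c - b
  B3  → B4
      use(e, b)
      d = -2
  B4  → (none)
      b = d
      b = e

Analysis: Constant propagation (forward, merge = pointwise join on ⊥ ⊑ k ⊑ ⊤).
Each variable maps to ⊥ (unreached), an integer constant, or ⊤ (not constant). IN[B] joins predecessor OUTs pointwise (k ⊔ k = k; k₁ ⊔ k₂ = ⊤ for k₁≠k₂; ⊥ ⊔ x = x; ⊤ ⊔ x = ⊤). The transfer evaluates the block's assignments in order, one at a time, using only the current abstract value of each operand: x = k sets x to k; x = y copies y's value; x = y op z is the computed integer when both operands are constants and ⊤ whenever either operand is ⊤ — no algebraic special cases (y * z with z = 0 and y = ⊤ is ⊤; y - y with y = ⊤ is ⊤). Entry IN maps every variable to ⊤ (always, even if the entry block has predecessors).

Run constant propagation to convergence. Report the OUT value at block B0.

Answer: {a: ⊤, b: 4, c: ⊤, d: ⊤, e: ⊤, f: 4}

Working:
Fixpoint table:
  B0: | IN=(all ⊤) | OUT={b:4, f:4; rest ⊤}
  B1: | IN={b:4, f:4; rest ⊤} | OUT={b:1, c:-3, f:4; rest ⊤}
  B2: | IN={b:1, c:-3, f:4; rest ⊤} | OUT={b:1, c:-3, e:-4, f:4; rest ⊤}
  B3: | IN={b:1, c:-3, e:-4, f:4; rest ⊤} | OUT={b:1, c:-3, d:-2, e:-4, f:4; rest ⊤}
  B4: | IN={b:1, c:-3, f:4; rest ⊤} | OUT={c:-3, f:4; rest ⊤}

Merge at B0 (entry node, so the boundary value (all ⊤) is joined with the incoming edge(s)): IN[B0] = (all ⊤) ⊔ OUT[B1] ⊔ OUT[B2] = {a: ⊤, b: ⊤, c: ⊤, d: ⊤, e: ⊤, f: ⊤}
Applying B0's transfer function to that IN value gives OUT[B0] (row B0 above).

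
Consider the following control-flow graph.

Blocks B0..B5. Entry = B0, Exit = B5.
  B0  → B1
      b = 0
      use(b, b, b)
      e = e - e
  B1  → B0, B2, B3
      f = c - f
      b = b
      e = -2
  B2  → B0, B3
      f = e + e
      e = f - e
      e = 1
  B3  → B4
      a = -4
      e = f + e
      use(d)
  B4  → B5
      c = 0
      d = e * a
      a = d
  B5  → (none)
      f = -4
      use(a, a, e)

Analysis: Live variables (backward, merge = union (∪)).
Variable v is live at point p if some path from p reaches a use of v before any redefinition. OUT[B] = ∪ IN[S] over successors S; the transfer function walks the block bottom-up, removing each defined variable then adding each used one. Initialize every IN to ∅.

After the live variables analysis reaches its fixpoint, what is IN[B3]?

Answer: {d, e, f}

Working:
Per-block solution:
  B0:  IN={c, d, e, f}  OUT={b, c, d, f}
  B1:  IN={b, c, d, f}  OUT={c, d, e, f}
  B2:  IN={c, d, e}  OUT={c, d, e, f}
  B3:  IN={d, e, f}  OUT={a, e}
  B4:  IN={a, e}  OUT={a, e}
  B5:  IN={a, e}  OUT={}

Merge at B3: OUT[B3] = IN[B4] = {a, e}
Applying B3's transfer function to that OUT value gives IN[B3] (row B3 above).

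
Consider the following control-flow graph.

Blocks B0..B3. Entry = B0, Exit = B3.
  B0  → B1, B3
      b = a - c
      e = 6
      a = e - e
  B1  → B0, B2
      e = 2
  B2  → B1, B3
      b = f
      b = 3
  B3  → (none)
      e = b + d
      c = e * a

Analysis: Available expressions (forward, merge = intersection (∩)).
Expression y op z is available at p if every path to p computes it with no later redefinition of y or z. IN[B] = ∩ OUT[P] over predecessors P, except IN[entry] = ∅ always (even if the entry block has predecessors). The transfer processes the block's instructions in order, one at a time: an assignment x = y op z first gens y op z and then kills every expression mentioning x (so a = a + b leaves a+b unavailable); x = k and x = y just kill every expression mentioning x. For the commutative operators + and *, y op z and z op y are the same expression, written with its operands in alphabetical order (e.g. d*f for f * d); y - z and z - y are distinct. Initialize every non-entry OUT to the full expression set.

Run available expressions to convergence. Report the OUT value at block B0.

Answer: {e-e}

Trace:
Converged values:
  B0:  IN={}  OUT={e-e}
  B1:  IN={}  OUT={}
  B2:  IN={}  OUT={}
  B3:  IN={}  OUT={a*e, b+d}

Merge at B0 (entry node, so the boundary value {} is joined with the incoming edge(s)): IN[B0] = {} ∩ OUT[B1] = {}
Applying B0's transfer function to that IN value gives OUT[B0] (row B0 above).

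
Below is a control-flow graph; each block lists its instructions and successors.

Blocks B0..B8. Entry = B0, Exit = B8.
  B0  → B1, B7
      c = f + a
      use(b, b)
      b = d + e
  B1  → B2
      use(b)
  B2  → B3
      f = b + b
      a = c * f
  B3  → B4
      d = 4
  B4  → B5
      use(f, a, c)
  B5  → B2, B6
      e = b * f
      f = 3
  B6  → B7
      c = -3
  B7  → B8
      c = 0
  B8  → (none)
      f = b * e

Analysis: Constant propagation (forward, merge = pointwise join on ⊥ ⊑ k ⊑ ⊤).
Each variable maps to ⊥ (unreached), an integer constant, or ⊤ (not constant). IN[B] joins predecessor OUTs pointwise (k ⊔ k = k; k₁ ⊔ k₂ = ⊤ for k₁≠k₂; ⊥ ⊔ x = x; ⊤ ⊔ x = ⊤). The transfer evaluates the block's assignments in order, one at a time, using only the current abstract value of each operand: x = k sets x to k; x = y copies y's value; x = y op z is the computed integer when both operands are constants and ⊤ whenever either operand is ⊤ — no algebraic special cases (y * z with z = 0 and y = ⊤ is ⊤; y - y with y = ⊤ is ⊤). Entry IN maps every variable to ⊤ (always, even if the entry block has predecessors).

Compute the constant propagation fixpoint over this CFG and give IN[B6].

Answer: {a: ⊤, b: ⊤, c: ⊤, d: 4, e: ⊤, f: 3}

Derivation:
Fixpoint table:
  B0:   IN=(all ⊤)   OUT=(all ⊤)
  B1:   IN=(all ⊤)   OUT=(all ⊤)
  B2:   IN=(all ⊤)   OUT=(all ⊤)
  B3:   IN=(all ⊤)   OUT={d:4; rest ⊤}
  B4:   IN={d:4; rest ⊤}   OUT={d:4; rest ⊤}
  B5:   IN={d:4; rest ⊤}   OUT={d:4, f:3; rest ⊤}
  B6:   IN={d:4, f:3; rest ⊤}   OUT={c:-3, d:4, f:3; rest ⊤}
  B7:   IN=(all ⊤)   OUT={c:0; rest ⊤}
  B8:   IN={c:0; rest ⊤}   OUT={c:0; rest ⊤}

Merge at B6: IN[B6] = OUT[B5] = {a: ⊤, b: ⊤, c: ⊤, d: 4, e: ⊤, f: 3}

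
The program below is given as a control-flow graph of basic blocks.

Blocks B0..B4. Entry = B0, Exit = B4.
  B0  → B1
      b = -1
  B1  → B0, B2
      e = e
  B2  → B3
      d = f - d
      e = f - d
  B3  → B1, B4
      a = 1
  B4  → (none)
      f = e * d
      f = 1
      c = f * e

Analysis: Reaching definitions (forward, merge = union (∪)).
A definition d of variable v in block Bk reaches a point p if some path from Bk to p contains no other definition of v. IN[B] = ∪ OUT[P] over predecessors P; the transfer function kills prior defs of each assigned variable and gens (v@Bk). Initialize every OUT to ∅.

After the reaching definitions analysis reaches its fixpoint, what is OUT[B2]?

Per-block solution:
  B0: | IN={a@B3, b@B0, d@B2, e@B1} | OUT={a@B3, b@B0, d@B2, e@B1}
  B1: | IN={a@B3, b@B0, d@B2, e@B1, e@B2} | OUT={a@B3, b@B0, d@B2, e@B1}
  B2: | IN={a@B3, b@B0, d@B2, e@B1} | OUT={a@B3, b@B0, d@B2, e@B2}
  B3: | IN={a@B3, b@B0, d@B2, e@B2} | OUT={a@B3, b@B0, d@B2, e@B2}
  B4: | IN={a@B3, b@B0, d@B2, e@B2} | OUT={a@B3, b@B0, c@B4, d@B2, e@B2, f@B4}

Merge at B2: IN[B2] = OUT[B1] = {a@B3, b@B0, d@B2, e@B1}
Applying B2's transfer function to that IN value gives OUT[B2] (row B2 above).

Answer: {a@B3, b@B0, d@B2, e@B2}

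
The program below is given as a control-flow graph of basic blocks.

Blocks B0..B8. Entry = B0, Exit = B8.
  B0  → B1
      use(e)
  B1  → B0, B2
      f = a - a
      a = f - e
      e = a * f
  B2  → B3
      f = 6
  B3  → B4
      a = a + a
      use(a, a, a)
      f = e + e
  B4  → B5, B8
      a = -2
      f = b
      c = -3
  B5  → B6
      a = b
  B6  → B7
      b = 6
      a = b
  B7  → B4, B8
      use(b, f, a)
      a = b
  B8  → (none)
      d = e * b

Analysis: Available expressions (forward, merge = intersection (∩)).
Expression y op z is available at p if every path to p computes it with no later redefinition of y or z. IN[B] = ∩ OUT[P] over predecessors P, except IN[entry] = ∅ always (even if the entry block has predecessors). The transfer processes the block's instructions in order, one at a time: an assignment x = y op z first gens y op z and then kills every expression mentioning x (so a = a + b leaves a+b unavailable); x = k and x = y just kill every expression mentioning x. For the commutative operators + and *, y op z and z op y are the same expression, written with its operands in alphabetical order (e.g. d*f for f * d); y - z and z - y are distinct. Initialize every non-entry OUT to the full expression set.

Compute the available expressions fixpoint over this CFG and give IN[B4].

Per-block solution:
  B0: | IN={} | OUT={}
  B1: | IN={} | OUT={a*f}
  B2: | IN={a*f} | OUT={}
  B3: | IN={} | OUT={e+e}
  B4: | IN={e+e} | OUT={e+e}
  B5: | IN={e+e} | OUT={e+e}
  B6: | IN={e+e} | OUT={e+e}
  B7: | IN={e+e} | OUT={e+e}
  B8: | IN={e+e} | OUT={b*e, e+e}

Merge at B4: IN[B4] = OUT[B3] ∩ OUT[B7] = {e+e}

Answer: {e+e}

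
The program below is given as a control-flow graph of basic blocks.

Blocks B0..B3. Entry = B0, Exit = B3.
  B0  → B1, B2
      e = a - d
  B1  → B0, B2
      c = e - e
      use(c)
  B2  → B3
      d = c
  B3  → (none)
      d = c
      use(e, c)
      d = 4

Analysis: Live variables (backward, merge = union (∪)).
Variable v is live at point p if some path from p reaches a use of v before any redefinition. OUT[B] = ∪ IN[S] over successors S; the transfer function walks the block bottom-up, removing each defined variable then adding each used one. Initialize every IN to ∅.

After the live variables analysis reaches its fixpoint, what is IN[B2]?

Fixpoint table:
  B0:   IN={a, c, d}   OUT={a, c, d, e}
  B1:   IN={a, d, e}   OUT={a, c, d, e}
  B2:   IN={c, e}   OUT={c, e}
  B3:   IN={c, e}   OUT={}

Merge at B2: OUT[B2] = IN[B3] = {c, e}
Applying B2's transfer function to that OUT value gives IN[B2] (row B2 above).

Answer: {c, e}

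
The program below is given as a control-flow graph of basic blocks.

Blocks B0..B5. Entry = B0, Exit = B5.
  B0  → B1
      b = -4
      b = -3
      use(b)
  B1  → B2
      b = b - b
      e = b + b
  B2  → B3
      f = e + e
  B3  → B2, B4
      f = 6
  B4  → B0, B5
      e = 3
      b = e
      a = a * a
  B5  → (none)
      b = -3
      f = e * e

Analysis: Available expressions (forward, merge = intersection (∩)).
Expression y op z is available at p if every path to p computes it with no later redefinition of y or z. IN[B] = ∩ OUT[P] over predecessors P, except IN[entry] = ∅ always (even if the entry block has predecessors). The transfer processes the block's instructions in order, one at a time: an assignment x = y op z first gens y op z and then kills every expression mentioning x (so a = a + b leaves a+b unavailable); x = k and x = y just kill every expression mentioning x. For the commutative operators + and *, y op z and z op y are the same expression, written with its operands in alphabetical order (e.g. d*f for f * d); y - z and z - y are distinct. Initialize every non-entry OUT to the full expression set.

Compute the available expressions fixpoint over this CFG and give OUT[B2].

Answer: {b+b, e+e}

Trace:
Per-block solution:
  B0:  IN={}  OUT={}
  B1:  IN={}  OUT={b+b}
  B2:  IN={b+b}  OUT={b+b, e+e}
  B3:  IN={b+b, e+e}  OUT={b+b, e+e}
  B4:  IN={b+b, e+e}  OUT={}
  B5:  IN={}  OUT={e*e}

Merge at B2: IN[B2] = OUT[B1] ∩ OUT[B3] = {b+b}
Applying B2's transfer function to that IN value gives OUT[B2] (row B2 above).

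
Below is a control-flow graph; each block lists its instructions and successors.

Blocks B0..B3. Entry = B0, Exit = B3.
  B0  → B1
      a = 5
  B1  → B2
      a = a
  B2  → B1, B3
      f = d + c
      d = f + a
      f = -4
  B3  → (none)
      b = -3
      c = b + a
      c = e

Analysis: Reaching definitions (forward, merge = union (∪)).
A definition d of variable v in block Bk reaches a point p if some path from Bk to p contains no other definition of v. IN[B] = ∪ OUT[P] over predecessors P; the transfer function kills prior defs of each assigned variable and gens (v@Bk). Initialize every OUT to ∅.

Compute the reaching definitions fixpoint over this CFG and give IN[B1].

Answer: {a@B0, a@B1, d@B2, f@B2}

Derivation:
Fixpoint table:
  B0:  IN={}  OUT={a@B0}
  B1:  IN={a@B0, a@B1, d@B2, f@B2}  OUT={a@B1, d@B2, f@B2}
  B2:  IN={a@B1, d@B2, f@B2}  OUT={a@B1, d@B2, f@B2}
  B3:  IN={a@B1, d@B2, f@B2}  OUT={a@B1, b@B3, c@B3, d@B2, f@B2}

Merge at B1: IN[B1] = OUT[B0] ⊔ OUT[B2] = {a@B0, a@B1, d@B2, f@B2}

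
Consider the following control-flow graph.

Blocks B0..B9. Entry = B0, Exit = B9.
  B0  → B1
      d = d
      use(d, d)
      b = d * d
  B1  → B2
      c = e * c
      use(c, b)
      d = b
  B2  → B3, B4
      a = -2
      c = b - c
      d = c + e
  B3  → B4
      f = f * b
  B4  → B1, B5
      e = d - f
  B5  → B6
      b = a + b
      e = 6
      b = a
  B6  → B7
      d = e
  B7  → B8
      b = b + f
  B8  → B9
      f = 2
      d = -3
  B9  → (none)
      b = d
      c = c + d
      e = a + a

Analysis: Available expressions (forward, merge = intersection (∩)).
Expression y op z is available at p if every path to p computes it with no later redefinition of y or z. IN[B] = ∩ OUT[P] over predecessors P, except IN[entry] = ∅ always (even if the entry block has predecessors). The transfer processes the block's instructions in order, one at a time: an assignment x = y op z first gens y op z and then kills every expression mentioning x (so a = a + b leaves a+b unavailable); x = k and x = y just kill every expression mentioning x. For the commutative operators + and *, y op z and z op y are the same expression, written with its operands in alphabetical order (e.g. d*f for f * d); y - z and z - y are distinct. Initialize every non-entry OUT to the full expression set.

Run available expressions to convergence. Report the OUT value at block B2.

Per-block solution:
  B0: | IN={} | OUT={d*d}
  B1: | IN={} | OUT={}
  B2: | IN={} | OUT={c+e}
  B3: | IN={c+e} | OUT={c+e}
  B4: | IN={c+e} | OUT={d-f}
  B5: | IN={d-f} | OUT={d-f}
  B6: | IN={d-f} | OUT={}
  B7: | IN={} | OUT={}
  B8: | IN={} | OUT={}
  B9: | IN={} | OUT={a+a}

Merge at B2: IN[B2] = OUT[B1] = {}
Applying B2's transfer function to that IN value gives OUT[B2] (row B2 above).

Answer: {c+e}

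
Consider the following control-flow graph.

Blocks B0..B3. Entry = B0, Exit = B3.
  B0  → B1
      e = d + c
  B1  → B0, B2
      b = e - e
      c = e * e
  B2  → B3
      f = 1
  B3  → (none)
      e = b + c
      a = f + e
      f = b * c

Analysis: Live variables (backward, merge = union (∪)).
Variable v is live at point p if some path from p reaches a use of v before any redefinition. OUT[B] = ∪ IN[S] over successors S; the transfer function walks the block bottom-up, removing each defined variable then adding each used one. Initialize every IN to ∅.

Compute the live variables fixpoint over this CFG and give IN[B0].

Answer: {c, d}

Trace:
Per-block solution:
  B0:  IN={c, d}  OUT={d, e}
  B1:  IN={d, e}  OUT={b, c, d}
  B2:  IN={b, c}  OUT={b, c, f}
  B3:  IN={b, c, f}  OUT={}

Merge at B0: OUT[B0] = IN[B1] = {d, e}
Applying B0's transfer function to that OUT value gives IN[B0] (row B0 above).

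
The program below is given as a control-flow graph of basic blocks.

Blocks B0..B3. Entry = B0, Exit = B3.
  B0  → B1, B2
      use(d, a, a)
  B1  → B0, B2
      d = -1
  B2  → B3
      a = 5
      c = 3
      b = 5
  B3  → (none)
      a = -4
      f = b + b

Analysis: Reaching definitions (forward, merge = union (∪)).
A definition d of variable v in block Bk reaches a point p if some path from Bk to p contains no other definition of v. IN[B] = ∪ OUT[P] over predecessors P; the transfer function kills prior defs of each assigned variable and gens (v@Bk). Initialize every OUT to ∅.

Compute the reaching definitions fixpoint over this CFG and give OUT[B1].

Fixpoint table:
  B0:   IN={d@B1}   OUT={d@B1}
  B1:   IN={d@B1}   OUT={d@B1}
  B2:   IN={d@B1}   OUT={a@B2, b@B2, c@B2, d@B1}
  B3:   IN={a@B2, b@B2, c@B2, d@B1}   OUT={a@B3, b@B2, c@B2, d@B1, f@B3}

Merge at B1: IN[B1] = OUT[B0] = {d@B1}
Applying B1's transfer function to that IN value gives OUT[B1] (row B1 above).

Answer: {d@B1}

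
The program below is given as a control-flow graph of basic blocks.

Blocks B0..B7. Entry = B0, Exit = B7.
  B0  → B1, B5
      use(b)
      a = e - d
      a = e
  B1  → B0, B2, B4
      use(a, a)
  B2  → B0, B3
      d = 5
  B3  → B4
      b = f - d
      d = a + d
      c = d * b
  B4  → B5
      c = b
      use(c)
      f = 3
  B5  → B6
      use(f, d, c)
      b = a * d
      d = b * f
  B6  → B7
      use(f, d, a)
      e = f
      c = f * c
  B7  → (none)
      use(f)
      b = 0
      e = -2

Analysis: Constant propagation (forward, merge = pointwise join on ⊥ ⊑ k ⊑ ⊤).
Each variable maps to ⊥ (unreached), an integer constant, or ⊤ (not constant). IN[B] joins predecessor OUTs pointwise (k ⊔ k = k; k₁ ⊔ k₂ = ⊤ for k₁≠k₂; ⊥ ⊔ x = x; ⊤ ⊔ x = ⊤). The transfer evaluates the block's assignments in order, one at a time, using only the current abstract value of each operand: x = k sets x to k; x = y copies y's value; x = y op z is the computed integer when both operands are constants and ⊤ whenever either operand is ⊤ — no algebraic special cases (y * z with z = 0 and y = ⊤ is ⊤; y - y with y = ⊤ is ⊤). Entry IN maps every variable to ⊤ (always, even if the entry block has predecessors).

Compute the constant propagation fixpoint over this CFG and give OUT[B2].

Per-block solution:
  B0: | IN=(all ⊤) | OUT=(all ⊤)
  B1: | IN=(all ⊤) | OUT=(all ⊤)
  B2: | IN=(all ⊤) | OUT={d:5; rest ⊤}
  B3: | IN={d:5; rest ⊤} | OUT=(all ⊤)
  B4: | IN=(all ⊤) | OUT={f:3; rest ⊤}
  B5: | IN=(all ⊤) | OUT=(all ⊤)
  B6: | IN=(all ⊤) | OUT=(all ⊤)
  B7: | IN=(all ⊤) | OUT={b:0, e:-2; rest ⊤}

Merge at B2: IN[B2] = OUT[B1] = {a: ⊤, b: ⊤, c: ⊤, d: ⊤, e: ⊤, f: ⊤}
Applying B2's transfer function to that IN value gives OUT[B2] (row B2 above).

Answer: {a: ⊤, b: ⊤, c: ⊤, d: 5, e: ⊤, f: ⊤}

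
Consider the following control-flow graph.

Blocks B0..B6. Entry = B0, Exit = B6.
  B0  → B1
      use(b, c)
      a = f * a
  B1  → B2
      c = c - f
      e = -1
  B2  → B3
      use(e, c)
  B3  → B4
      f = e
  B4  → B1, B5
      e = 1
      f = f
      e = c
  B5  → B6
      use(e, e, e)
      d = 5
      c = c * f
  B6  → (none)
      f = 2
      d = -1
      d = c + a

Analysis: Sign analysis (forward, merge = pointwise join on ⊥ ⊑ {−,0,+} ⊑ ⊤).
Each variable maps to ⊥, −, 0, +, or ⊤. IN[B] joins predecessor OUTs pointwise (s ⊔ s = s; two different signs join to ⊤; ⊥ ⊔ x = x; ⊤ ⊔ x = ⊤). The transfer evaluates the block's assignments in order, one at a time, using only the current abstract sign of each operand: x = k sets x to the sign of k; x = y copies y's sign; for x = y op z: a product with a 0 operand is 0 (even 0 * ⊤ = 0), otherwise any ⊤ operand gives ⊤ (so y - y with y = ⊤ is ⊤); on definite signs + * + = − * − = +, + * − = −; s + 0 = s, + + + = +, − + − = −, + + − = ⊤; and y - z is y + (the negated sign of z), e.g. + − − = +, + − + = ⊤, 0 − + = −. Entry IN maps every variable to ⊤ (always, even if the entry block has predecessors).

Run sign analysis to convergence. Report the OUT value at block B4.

Fixpoint table:
  B0: | IN=(all ⊤) | OUT=(all ⊤)
  B1: | IN=(all ⊤) | OUT={e:-; rest ⊤}
  B2: | IN={e:-; rest ⊤} | OUT={e:-; rest ⊤}
  B3: | IN={e:-; rest ⊤} | OUT={e:-, f:-; rest ⊤}
  B4: | IN={e:-, f:-; rest ⊤} | OUT={f:-; rest ⊤}
  B5: | IN={f:-; rest ⊤} | OUT={d:+, f:-; rest ⊤}
  B6: | IN={d:+, f:-; rest ⊤} | OUT={f:+; rest ⊤}

Merge at B4: IN[B4] = OUT[B3] = {a: ⊤, b: ⊤, c: ⊤, d: ⊤, e: -, f: -}
Applying B4's transfer function to that IN value gives OUT[B4] (row B4 above).

Answer: {a: ⊤, b: ⊤, c: ⊤, d: ⊤, e: ⊤, f: -}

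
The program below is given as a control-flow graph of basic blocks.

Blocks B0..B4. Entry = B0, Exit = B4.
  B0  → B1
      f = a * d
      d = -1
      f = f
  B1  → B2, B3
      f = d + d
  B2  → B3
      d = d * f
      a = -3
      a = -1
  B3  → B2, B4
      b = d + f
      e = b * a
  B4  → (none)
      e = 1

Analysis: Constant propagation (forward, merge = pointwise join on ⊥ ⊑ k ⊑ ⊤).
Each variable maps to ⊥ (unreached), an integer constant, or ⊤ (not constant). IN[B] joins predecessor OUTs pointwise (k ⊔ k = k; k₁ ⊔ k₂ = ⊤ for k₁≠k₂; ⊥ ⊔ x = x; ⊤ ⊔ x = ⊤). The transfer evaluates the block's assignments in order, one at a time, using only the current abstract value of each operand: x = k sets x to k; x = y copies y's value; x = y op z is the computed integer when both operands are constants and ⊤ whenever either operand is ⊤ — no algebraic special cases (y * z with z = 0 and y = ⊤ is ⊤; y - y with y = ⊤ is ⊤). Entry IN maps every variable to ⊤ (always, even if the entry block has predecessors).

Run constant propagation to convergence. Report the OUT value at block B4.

Per-block solution:
  B0: | IN=(all ⊤) | OUT={d:-1; rest ⊤}
  B1: | IN={d:-1; rest ⊤} | OUT={d:-1, f:-2; rest ⊤}
  B2: | IN={f:-2; rest ⊤} | OUT={a:-1, f:-2; rest ⊤}
  B3: | IN={f:-2; rest ⊤} | OUT={f:-2; rest ⊤}
  B4: | IN={f:-2; rest ⊤} | OUT={e:1, f:-2; rest ⊤}

Merge at B4: IN[B4] = OUT[B3] = {a: ⊤, b: ⊤, c: ⊤, d: ⊤, e: ⊤, f: -2}
Applying B4's transfer function to that IN value gives OUT[B4] (row B4 above).

Answer: {a: ⊤, b: ⊤, c: ⊤, d: ⊤, e: 1, f: -2}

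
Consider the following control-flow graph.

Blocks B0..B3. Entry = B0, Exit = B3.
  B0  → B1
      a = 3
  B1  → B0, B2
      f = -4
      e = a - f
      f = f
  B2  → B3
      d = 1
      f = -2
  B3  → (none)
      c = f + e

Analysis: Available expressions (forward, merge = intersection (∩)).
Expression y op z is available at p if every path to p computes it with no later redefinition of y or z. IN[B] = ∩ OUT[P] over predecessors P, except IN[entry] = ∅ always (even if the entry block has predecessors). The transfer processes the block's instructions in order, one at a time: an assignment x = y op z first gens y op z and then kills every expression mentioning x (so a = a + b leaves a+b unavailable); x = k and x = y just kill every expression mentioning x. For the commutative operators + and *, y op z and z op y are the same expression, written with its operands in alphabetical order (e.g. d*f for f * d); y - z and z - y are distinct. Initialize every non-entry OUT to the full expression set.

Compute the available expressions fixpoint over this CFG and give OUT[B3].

Per-block solution:
  B0:   IN={}   OUT={}
  B1:   IN={}   OUT={}
  B2:   IN={}   OUT={}
  B3:   IN={}   OUT={e+f}

Merge at B3: IN[B3] = OUT[B2] = {}
Applying B3's transfer function to that IN value gives OUT[B3] (row B3 above).

Answer: {e+f}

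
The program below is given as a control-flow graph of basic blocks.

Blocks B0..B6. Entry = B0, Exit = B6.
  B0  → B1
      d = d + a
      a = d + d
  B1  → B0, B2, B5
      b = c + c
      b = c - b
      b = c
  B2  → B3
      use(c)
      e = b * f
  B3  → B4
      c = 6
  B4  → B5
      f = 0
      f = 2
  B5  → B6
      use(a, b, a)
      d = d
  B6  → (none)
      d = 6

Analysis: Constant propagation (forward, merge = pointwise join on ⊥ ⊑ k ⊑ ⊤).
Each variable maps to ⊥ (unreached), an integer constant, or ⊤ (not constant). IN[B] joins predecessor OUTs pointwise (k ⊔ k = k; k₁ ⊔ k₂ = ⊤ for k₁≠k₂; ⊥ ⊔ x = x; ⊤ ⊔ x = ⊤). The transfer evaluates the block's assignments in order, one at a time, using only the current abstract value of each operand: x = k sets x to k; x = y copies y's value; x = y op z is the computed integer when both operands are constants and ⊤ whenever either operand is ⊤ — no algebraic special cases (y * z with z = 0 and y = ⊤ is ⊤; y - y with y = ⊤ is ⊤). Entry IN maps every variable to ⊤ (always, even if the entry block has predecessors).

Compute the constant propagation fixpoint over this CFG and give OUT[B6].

Answer: {a: ⊤, b: ⊤, c: ⊤, d: 6, e: ⊤, f: ⊤}

Working:
Per-block solution:
  B0:   IN=(all ⊤)   OUT=(all ⊤)
  B1:   IN=(all ⊤)   OUT=(all ⊤)
  B2:   IN=(all ⊤)   OUT=(all ⊤)
  B3:   IN=(all ⊤)   OUT={c:6; rest ⊤}
  B4:   IN={c:6; rest ⊤}   OUT={c:6, f:2; rest ⊤}
  B5:   IN=(all ⊤)   OUT=(all ⊤)
  B6:   IN=(all ⊤)   OUT={d:6; rest ⊤}

Merge at B6: IN[B6] = OUT[B5] = {a: ⊤, b: ⊤, c: ⊤, d: ⊤, e: ⊤, f: ⊤}
Applying B6's transfer function to that IN value gives OUT[B6] (row B6 above).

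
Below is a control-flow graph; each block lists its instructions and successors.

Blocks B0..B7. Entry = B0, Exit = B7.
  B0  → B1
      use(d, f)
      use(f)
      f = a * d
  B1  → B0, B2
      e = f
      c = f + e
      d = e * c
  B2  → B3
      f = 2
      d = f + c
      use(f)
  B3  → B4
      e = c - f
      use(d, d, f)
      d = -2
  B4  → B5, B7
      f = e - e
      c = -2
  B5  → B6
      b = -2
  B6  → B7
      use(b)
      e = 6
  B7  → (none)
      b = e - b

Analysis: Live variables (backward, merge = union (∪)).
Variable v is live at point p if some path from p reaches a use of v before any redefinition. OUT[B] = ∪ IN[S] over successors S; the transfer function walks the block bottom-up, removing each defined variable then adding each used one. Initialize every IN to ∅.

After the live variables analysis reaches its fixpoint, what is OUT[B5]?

Converged values:
  B0:  IN={a, b, d, f}  OUT={a, b, f}
  B1:  IN={a, b, f}  OUT={a, b, c, d, f}
  B2:  IN={b, c}  OUT={b, c, d, f}
  B3:  IN={b, c, d, f}  OUT={b, e}
  B4:  IN={b, e}  OUT={b, e}
  B5:  IN={}  OUT={b}
  B6:  IN={b}  OUT={b, e}
  B7:  IN={b, e}  OUT={}

Merge at B5: OUT[B5] = IN[B6] = {b}

Answer: {b}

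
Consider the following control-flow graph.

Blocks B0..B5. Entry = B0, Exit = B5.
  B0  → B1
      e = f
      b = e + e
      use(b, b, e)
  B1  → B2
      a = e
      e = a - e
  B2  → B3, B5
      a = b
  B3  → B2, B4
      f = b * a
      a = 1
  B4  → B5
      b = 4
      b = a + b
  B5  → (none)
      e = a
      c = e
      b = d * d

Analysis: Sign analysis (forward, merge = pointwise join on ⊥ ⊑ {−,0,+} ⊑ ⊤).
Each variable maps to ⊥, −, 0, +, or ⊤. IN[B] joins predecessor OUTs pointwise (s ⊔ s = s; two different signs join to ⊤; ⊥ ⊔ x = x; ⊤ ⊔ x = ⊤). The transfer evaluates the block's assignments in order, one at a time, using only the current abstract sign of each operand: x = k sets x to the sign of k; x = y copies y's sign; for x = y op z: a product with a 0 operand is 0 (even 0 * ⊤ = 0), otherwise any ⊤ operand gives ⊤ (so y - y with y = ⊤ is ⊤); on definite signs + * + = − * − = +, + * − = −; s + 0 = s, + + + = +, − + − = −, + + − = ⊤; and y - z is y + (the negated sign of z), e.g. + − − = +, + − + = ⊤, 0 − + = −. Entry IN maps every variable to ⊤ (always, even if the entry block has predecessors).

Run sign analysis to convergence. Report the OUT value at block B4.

Answer: {a: +, b: +, c: ⊤, d: ⊤, e: ⊤, f: ⊤}

Derivation:
Per-block solution:
  B0:  IN=(all ⊤)  OUT=(all ⊤)
  B1:  IN=(all ⊤)  OUT=(all ⊤)
  B2:  IN=(all ⊤)  OUT=(all ⊤)
  B3:  IN=(all ⊤)  OUT={a:+; rest ⊤}
  B4:  IN={a:+; rest ⊤}  OUT={a:+, b:+; rest ⊤}
  B5:  IN=(all ⊤)  OUT=(all ⊤)

Merge at B4: IN[B4] = OUT[B3] = {a: +, b: ⊤, c: ⊤, d: ⊤, e: ⊤, f: ⊤}
Applying B4's transfer function to that IN value gives OUT[B4] (row B4 above).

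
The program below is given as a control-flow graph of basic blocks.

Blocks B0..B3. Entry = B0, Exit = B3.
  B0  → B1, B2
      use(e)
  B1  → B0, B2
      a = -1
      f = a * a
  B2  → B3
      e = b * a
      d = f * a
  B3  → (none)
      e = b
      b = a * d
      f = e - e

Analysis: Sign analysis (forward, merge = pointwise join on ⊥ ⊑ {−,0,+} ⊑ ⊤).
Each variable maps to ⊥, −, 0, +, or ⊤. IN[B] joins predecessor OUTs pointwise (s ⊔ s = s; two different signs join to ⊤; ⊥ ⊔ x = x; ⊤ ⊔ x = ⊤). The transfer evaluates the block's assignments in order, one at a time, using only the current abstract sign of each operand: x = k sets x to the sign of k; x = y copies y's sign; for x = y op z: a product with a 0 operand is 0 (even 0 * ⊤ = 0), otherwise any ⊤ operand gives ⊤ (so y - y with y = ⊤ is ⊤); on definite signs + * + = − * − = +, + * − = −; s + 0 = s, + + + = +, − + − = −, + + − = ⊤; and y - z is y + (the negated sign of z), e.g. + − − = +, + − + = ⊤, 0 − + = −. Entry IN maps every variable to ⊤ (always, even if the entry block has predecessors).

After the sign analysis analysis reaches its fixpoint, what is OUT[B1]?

Per-block solution:
  B0:  IN=(all ⊤)  OUT=(all ⊤)
  B1:  IN=(all ⊤)  OUT={a:-, f:+; rest ⊤}
  B2:  IN=(all ⊤)  OUT=(all ⊤)
  B3:  IN=(all ⊤)  OUT=(all ⊤)

Merge at B1: IN[B1] = OUT[B0] = {a: ⊤, b: ⊤, c: ⊤, d: ⊤, e: ⊤, f: ⊤}
Applying B1's transfer function to that IN value gives OUT[B1] (row B1 above).

Answer: {a: -, b: ⊤, c: ⊤, d: ⊤, e: ⊤, f: +}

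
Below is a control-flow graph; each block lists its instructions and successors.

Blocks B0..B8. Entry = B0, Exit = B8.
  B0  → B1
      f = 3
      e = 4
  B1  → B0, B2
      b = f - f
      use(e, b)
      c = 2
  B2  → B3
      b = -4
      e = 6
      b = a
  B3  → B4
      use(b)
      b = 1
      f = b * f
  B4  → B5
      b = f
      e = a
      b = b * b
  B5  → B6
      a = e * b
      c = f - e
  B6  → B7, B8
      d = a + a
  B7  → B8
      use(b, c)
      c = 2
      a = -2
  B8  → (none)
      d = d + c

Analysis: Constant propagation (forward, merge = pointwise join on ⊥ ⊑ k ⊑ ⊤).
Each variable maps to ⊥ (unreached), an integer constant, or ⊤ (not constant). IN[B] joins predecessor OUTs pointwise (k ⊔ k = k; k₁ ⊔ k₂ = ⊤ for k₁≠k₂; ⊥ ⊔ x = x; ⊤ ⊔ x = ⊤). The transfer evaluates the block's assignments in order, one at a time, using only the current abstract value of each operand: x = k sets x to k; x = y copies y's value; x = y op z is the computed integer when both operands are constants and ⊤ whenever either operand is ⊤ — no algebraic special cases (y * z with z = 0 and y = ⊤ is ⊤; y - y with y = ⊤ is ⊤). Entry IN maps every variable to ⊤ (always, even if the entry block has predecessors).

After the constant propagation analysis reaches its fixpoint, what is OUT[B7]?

Per-block solution:
  B0:  IN=(all ⊤)  OUT={e:4, f:3; rest ⊤}
  B1:  IN={e:4, f:3; rest ⊤}  OUT={b:0, c:2, e:4, f:3; rest ⊤}
  B2:  IN={b:0, c:2, e:4, f:3; rest ⊤}  OUT={c:2, e:6, f:3; rest ⊤}
  B3:  IN={c:2, e:6, f:3; rest ⊤}  OUT={b:1, c:2, e:6, f:3; rest ⊤}
  B4:  IN={b:1, c:2, e:6, f:3; rest ⊤}  OUT={b:9, c:2, f:3; rest ⊤}
  B5:  IN={b:9, c:2, f:3; rest ⊤}  OUT={b:9, f:3; rest ⊤}
  B6:  IN={b:9, f:3; rest ⊤}  OUT={b:9, f:3; rest ⊤}
  B7:  IN={b:9, f:3; rest ⊤}  OUT={a:-2, b:9, c:2, f:3; rest ⊤}
  B8:  IN={b:9, f:3; rest ⊤}  OUT={b:9, f:3; rest ⊤}

Merge at B7: IN[B7] = OUT[B6] = {a: ⊤, b: 9, c: ⊤, d: ⊤, e: ⊤, f: 3}
Applying B7's transfer function to that IN value gives OUT[B7] (row B7 above).

Answer: {a: -2, b: 9, c: 2, d: ⊤, e: ⊤, f: 3}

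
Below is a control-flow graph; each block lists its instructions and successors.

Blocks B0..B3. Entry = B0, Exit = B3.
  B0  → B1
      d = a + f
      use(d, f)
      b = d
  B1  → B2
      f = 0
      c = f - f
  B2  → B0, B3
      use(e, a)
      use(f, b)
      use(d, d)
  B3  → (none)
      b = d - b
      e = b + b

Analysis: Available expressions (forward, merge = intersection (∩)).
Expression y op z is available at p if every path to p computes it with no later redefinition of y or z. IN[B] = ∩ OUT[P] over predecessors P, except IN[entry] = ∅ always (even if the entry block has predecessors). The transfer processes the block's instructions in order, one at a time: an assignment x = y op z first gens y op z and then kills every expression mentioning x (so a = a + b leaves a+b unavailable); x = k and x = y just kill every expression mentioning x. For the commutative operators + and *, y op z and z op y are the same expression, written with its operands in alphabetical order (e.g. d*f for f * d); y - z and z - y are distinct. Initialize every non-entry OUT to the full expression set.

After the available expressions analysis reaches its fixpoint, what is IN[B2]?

Fixpoint table:
  B0:  IN={}  OUT={a+f}
  B1:  IN={a+f}  OUT={f-f}
  B2:  IN={f-f}  OUT={f-f}
  B3:  IN={f-f}  OUT={b+b, f-f}

Merge at B2: IN[B2] = OUT[B1] = {f-f}

Answer: {f-f}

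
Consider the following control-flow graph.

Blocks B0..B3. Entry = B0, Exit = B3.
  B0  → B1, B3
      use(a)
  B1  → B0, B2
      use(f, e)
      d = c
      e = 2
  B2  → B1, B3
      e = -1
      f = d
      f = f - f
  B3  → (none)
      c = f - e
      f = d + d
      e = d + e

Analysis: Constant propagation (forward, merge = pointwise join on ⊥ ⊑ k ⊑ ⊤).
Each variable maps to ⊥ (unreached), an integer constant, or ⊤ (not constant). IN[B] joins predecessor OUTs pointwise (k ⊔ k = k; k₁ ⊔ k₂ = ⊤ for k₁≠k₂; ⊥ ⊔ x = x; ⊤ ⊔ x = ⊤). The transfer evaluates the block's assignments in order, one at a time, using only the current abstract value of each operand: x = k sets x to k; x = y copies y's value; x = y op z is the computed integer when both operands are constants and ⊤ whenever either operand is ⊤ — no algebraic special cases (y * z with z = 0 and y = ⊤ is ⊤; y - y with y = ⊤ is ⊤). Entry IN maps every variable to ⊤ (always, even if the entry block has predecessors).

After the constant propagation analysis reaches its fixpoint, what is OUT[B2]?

Answer: {a: ⊤, b: ⊤, c: ⊤, d: ⊤, e: -1, f: ⊤}

Working:
Fixpoint table:
  B0:  IN=(all ⊤)  OUT=(all ⊤)
  B1:  IN=(all ⊤)  OUT={e:2; rest ⊤}
  B2:  IN={e:2; rest ⊤}  OUT={e:-1; rest ⊤}
  B3:  IN=(all ⊤)  OUT=(all ⊤)

Merge at B2: IN[B2] = OUT[B1] = {a: ⊤, b: ⊤, c: ⊤, d: ⊤, e: 2, f: ⊤}
Applying B2's transfer function to that IN value gives OUT[B2] (row B2 above).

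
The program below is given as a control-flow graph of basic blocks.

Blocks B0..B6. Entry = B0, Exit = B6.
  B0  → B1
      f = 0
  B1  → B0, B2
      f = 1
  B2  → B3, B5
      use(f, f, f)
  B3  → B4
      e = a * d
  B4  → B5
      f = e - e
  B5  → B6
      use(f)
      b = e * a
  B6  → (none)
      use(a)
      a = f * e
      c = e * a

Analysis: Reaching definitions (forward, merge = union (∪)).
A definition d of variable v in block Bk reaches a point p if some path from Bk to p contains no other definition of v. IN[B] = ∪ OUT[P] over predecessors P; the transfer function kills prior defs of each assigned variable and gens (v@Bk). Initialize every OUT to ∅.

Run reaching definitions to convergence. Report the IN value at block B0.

Per-block solution:
  B0:   IN={f@B1}   OUT={f@B0}
  B1:   IN={f@B0}   OUT={f@B1}
  B2:   IN={f@B1}   OUT={f@B1}
  B3:   IN={f@B1}   OUT={e@B3, f@B1}
  B4:   IN={e@B3, f@B1}   OUT={e@B3, f@B4}
  B5:   IN={e@B3, f@B1, f@B4}   OUT={b@B5, e@B3, f@B1, f@B4}
  B6:   IN={b@B5, e@B3, f@B1, f@B4}   OUT={a@B6, b@B5, c@B6, e@B3, f@B1, f@B4}

Merge at B0 (entry node, so the boundary value {} is joined with the incoming edge(s)): IN[B0] = {} ⊔ OUT[B1] = {f@B1}

Answer: {f@B1}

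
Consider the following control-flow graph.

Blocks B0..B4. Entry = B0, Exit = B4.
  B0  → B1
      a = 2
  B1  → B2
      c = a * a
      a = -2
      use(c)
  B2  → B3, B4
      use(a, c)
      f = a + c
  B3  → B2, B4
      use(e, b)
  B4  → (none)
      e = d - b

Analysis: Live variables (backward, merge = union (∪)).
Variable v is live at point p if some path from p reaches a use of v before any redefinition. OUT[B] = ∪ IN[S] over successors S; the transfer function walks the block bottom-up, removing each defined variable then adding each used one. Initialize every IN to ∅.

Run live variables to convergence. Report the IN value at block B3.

Per-block solution:
  B0:   IN={b, d, e}   OUT={a, b, d, e}
  B1:   IN={a, b, d, e}   OUT={a, b, c, d, e}
  B2:   IN={a, b, c, d, e}   OUT={a, b, c, d, e}
  B3:   IN={a, b, c, d, e}   OUT={a, b, c, d, e}
  B4:   IN={b, d}   OUT={}

Merge at B3: OUT[B3] = IN[B2] ⊔ IN[B4] = {a, b, c, d, e}
Applying B3's transfer function to that OUT value gives IN[B3] (row B3 above).

Answer: {a, b, c, d, e}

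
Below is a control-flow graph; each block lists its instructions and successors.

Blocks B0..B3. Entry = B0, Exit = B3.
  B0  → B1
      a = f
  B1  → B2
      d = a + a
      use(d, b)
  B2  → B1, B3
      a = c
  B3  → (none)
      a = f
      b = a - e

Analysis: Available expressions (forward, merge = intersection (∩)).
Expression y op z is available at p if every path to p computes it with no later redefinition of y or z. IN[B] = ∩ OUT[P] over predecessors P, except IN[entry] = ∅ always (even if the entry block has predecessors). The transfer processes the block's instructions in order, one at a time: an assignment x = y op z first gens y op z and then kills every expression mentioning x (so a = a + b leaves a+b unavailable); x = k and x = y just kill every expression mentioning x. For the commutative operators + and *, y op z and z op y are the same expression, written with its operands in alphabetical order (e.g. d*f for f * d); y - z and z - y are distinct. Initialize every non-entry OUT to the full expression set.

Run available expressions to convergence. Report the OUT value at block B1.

Answer: {a+a}

Working:
Per-block solution:
  B0:  IN={}  OUT={}
  B1:  IN={}  OUT={a+a}
  B2:  IN={a+a}  OUT={}
  B3:  IN={}  OUT={a-e}

Merge at B1: IN[B1] = OUT[B0] ∩ OUT[B2] = {}
Applying B1's transfer function to that IN value gives OUT[B1] (row B1 above).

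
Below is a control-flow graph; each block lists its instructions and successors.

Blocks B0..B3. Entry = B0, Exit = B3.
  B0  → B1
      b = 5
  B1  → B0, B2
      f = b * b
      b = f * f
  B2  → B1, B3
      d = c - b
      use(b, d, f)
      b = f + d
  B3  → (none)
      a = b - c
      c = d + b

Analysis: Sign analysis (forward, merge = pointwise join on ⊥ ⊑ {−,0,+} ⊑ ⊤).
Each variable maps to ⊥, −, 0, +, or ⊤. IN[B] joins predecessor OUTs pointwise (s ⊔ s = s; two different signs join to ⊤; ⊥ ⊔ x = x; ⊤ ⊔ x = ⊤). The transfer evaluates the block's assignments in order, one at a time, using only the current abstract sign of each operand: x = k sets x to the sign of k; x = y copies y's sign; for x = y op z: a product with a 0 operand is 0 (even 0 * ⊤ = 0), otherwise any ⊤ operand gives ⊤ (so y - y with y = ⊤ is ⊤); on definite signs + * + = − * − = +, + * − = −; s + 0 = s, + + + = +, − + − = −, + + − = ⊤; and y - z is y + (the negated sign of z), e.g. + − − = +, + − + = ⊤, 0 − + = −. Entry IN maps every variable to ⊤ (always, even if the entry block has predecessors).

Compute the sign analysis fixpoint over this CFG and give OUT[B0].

Converged values:
  B0:   IN=(all ⊤)   OUT={b:+; rest ⊤}
  B1:   IN=(all ⊤)   OUT=(all ⊤)
  B2:   IN=(all ⊤)   OUT=(all ⊤)
  B3:   IN=(all ⊤)   OUT=(all ⊤)

Merge at B0 (entry node, so the boundary value (all ⊤) is joined with the incoming edge(s)): IN[B0] = (all ⊤) ⊔ OUT[B1] = {a: ⊤, b: ⊤, c: ⊤, d: ⊤, e: ⊤, f: ⊤}
Applying B0's transfer function to that IN value gives OUT[B0] (row B0 above).

Answer: {a: ⊤, b: +, c: ⊤, d: ⊤, e: ⊤, f: ⊤}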